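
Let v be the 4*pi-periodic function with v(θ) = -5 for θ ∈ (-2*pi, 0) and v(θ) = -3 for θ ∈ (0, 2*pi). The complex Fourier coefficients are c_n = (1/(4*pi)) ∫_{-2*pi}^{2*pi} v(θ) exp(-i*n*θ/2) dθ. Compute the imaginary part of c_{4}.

0

Since v is real-valued, Im(c_{4}) = -(1/(4*pi)) ∫_{-2*pi}^{2*pi} v(θ) sin(2*θ) dθ = -b_{4}/2.
Split the integral at the breakpoints.
Directly, an antiderivative of (-5) sin(2*θ) is 5*cos(2*θ)/2; evaluating from -2*pi to 0: ∫_{-2*pi}^{0} (-5) sin(2*θ) dθ = (5/2) - (5/2) = 0.
Directly, an antiderivative of (-3) sin(2*θ) is 3*cos(2*θ)/2; evaluating from 0 to 2*pi: ∫_{0}^{2*pi} (-3) sin(2*θ) dθ = (3/2) - (3/2) = 0.
So ∫_{-2*pi}^{2*pi} v(θ) sin(2*θ) dθ = 0.
Hence Im(c_{4}) = (-1/(4*pi))·(0) = 0.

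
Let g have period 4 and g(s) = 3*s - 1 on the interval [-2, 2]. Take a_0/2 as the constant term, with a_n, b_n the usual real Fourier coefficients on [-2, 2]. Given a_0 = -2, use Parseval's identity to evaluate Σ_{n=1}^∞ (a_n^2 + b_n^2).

Parseval: a_0^2/2 + Σ_{n≥1} (a_n^2+b_n^2) = 1/2 ∫_{-2}^{2} g(s)^2 ds = 26.
Subtract a_0^2/2 = 2: Σ (a_n^2+b_n^2) = 24.

24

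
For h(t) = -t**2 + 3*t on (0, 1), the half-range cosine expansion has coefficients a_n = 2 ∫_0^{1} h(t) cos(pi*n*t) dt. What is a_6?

a_6 = 2 ∫_0^{1} (-t**2 + 3*t) cos(6*pi*t) dt.
Integrating by parts twice (tabular method), an antiderivative of (-t**2 + 3*t) cos(6*pi*t) is -t**2*sin(6*pi*t)/(6*pi) + t*sin(6*pi*t)/(2*pi) - t*cos(6*pi*t)/(18*pi**2) + sin(6*pi*t)/(108*pi**3) + cos(6*pi*t)/(12*pi**2); evaluating from 0 to 1: ∫_{0}^{1} (-t**2 + 3*t) cos(6*pi*t) dt = (1/(36*pi**2)) - (1/(12*pi**2)) = -1/(18*pi**2).
Hence a_6 = 2·(-1/(18*pi**2)) = -1/(9*pi**2).

-1/(9*pi**2)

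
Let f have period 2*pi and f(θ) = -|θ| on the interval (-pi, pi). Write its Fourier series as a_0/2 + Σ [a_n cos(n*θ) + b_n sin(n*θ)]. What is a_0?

a_0 = 1/pi ∫_{-pi}^{pi} f(θ) dθ = 1/pi · (-pi**2) = -pi.

-pi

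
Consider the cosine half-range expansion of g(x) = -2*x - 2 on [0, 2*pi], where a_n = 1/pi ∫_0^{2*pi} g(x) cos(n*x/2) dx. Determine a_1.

16/pi

a_1 = 1/pi ∫_0^{2*pi} (-2*x - 2) cos(x/2) dx.
Integrating by parts (boundary term plus one more integral), an antiderivative of (-2*x - 2) cos(x/2) is -4*x*sin(x/2) - 4*sin(x/2) - 8*cos(x/2); evaluating from 0 to 2*pi: ∫_{0}^{2*pi} (-2*x - 2) cos(x/2) dx = (8) - (-8) = 16.
Hence a_1 = (1/pi)·(16) = 16/pi.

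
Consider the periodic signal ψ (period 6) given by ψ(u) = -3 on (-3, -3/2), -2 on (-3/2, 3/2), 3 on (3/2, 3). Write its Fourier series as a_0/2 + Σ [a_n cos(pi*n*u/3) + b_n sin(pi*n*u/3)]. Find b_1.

b_1 = 1/3 ∫_{-3}^{3} ψ(u) sin(pi*u/3) du.
Split the integral at the breakpoints.
Directly, an antiderivative of (-3) sin(pi*u/3) is 9*cos(pi*u/3)/pi; evaluating from -3 to -3/2: ∫_{-3}^{-3/2} (-3) sin(pi*u/3) du = (0) - (-9/pi) = 9/pi.
Directly, an antiderivative of (-2) sin(pi*u/3) is 6*cos(pi*u/3)/pi; evaluating from -3/2 to 3/2: ∫_{-3/2}^{3/2} (-2) sin(pi*u/3) du = (0) - (0) = 0.
Directly, an antiderivative of (3) sin(pi*u/3) is -9*cos(pi*u/3)/pi; evaluating from 3/2 to 3: ∫_{3/2}^{3} (3) sin(pi*u/3) du = (9/pi) - (0) = 9/pi.
Summing the pieces and multiplying by (1/3) gives b_1 = 6/pi.

6/pi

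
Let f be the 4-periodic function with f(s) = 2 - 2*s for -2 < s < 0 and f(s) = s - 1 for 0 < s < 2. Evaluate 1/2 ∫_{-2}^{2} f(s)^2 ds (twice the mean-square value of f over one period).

1/2 ∫_{-2}^{2} f(s)^2 ds = 1/2 · (106/3) = 53/3.

53/3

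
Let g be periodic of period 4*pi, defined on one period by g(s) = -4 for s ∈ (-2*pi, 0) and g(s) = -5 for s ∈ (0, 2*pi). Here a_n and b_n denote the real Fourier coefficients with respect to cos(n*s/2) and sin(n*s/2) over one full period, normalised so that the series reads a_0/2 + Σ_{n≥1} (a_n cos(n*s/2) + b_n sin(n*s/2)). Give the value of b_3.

-2/(3*pi)

b_3 = (1/(2*pi)) ∫_{-2*pi}^{2*pi} g(s) sin(3*s/2) ds.
Split the integral at the breakpoints.
Directly, an antiderivative of (-4) sin(3*s/2) is 8*cos(3*s/2)/3; evaluating from -2*pi to 0: ∫_{-2*pi}^{0} (-4) sin(3*s/2) ds = (8/3) - (-8/3) = 16/3.
Directly, an antiderivative of (-5) sin(3*s/2) is 10*cos(3*s/2)/3; evaluating from 0 to 2*pi: ∫_{0}^{2*pi} (-5) sin(3*s/2) ds = (-10/3) - (10/3) = -20/3.
Summing the pieces and multiplying by (1/(2*pi)) gives b_3 = -2/(3*pi).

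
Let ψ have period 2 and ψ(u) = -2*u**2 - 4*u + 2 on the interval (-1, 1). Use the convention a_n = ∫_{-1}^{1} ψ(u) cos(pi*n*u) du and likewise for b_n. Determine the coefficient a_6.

a_6 = ∫_{-1}^{1} ψ(u) cos(6*pi*u) du.
Integrating by parts twice (tabular method), an antiderivative of (-2*u**2 - 4*u + 2) cos(6*pi*u) is -u**2*sin(6*pi*u)/(3*pi) - 2*u*sin(6*pi*u)/(3*pi) - u*cos(6*pi*u)/(9*pi**2) + sin(6*pi*u)/(54*pi**3) + sin(6*pi*u)/(3*pi) - cos(6*pi*u)/(9*pi**2); evaluating from -1 to 1: ∫_{-1}^{1} (-2*u**2 - 4*u + 2) cos(6*pi*u) du = (-2/(9*pi**2)) - (0) = -2/(9*pi**2).
Hence a_6 = -2/(9*pi**2).

-2/(9*pi**2)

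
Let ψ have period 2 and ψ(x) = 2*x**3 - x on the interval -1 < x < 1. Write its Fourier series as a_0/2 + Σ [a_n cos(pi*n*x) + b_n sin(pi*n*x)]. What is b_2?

b_2 = ∫_{-1}^{1} ψ(x) sin(2*pi*x) dx.
ψ is odd and sin(2*pi*x) is odd, so the integrand is even and b_2 = 2 ∫_0^{1} ψ(x) sin(2*pi*x) dx.
Integrating by parts three times (tabular method), an antiderivative of (2*x**3 - x) sin(2*pi*x) is -x**3*cos(2*pi*x)/pi + 3*x**2*sin(2*pi*x)/(2*pi**2) + 3*x*cos(2*pi*x)/(2*pi**3) + x*cos(2*pi*x)/(2*pi) - sin(2*pi*x)/(4*pi**2) - 3*sin(2*pi*x)/(4*pi**4); evaluating from 0 to 1: ∫_{0}^{1} (2*x**3 - x) sin(2*pi*x) dx = ((3 - pi**2)/(2*pi**3)) - (0) = (3 - pi**2)/(2*pi**3).
Hence b_2 = 2·((3 - pi**2)/(2*pi**3)) = (3 - pi**2)/pi**3.

(3 - pi**2)/pi**3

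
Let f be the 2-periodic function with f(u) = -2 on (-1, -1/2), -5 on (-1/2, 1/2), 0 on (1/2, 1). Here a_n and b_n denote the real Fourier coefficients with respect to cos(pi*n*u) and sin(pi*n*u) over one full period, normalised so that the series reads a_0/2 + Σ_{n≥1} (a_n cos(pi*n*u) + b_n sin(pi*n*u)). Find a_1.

-8/pi

a_1 = ∫_{-1}^{1} f(u) cos(pi*u) du.
Split the integral at the breakpoints.
Directly, an antiderivative of (-2) cos(pi*u) is -2*sin(pi*u)/pi; evaluating from -1 to -1/2: ∫_{-1}^{-1/2} (-2) cos(pi*u) du = (2/pi) - (0) = 2/pi.
Directly, an antiderivative of (-5) cos(pi*u) is -5*sin(pi*u)/pi; evaluating from -1/2 to 1/2: ∫_{-1/2}^{1/2} (-5) cos(pi*u) du = (-5/pi) - (5/pi) = -10/pi.
∫_{1/2}^{1} (0) cos(pi*u) du = 0.
Summing the pieces gives a_1 = -8/pi.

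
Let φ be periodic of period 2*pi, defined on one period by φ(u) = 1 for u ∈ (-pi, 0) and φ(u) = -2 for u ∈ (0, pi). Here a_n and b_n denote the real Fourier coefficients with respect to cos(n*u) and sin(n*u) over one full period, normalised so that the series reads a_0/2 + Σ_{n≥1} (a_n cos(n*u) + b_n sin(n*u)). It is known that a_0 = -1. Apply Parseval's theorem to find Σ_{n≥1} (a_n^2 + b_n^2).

Parseval: a_0^2/2 + Σ_{n≥1} (a_n^2+b_n^2) = 1/pi ∫_{-pi}^{pi} φ(u)^2 du = 5.
Subtract a_0^2/2 = 1/2: Σ (a_n^2+b_n^2) = 9/2.

9/2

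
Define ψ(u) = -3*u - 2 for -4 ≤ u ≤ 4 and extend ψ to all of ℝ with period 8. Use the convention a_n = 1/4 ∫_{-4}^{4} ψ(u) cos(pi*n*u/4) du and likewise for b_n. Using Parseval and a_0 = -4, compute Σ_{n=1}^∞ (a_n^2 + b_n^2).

Parseval: a_0^2/2 + Σ_{n≥1} (a_n^2+b_n^2) = 1/4 ∫_{-4}^{4} ψ(u)^2 du = 104.
Subtract a_0^2/2 = 8: Σ (a_n^2+b_n^2) = 96.

96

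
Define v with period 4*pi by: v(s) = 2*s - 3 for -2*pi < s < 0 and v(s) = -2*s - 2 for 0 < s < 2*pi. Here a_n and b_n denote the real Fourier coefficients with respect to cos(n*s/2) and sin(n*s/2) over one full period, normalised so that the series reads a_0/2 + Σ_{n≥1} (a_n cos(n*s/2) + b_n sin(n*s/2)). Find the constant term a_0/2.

-2*pi - 5/2

a_0 = (1/(2*pi)) ∫_{-2*pi}^{2*pi} v(s) ds = (1/(2*pi)) · (-2*pi*(5 + 4*pi)) = -4*pi - 5.
So the constant term a_0/2 = -2*pi - 5/2.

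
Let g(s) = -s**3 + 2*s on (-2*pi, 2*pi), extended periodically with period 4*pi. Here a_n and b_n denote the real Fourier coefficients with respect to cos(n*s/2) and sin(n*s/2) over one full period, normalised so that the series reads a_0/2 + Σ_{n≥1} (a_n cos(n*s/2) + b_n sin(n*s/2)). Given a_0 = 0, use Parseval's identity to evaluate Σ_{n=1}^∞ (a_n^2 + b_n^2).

Parseval: a_0^2/2 + Σ_{n≥1} (a_n^2+b_n^2) = (1/(2*pi)) ∫_{-2*pi}^{2*pi} g(s)^2 ds = 32*pi**2*(-84*pi**2 + 35 + 60*pi**4)/105.
Subtract a_0^2/2 = 0: Σ (a_n^2+b_n^2) = 32*pi**2*(-84*pi**2 + 35 + 60*pi**4)/105.

32*pi**2*(-84*pi**2 + 35 + 60*pi**4)/105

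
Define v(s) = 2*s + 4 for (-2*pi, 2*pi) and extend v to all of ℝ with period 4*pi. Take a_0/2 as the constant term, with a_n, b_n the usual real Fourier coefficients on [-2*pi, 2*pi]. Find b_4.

-2

b_4 = (1/(2*pi)) ∫_{-2*pi}^{2*pi} v(s) sin(2*s) ds.
Integrating by parts (boundary term plus one more integral), an antiderivative of (2*s + 4) sin(2*s) is -s*cos(2*s) + sin(2*s)/2 - 2*cos(2*s); evaluating from -2*pi to 2*pi: ∫_{-2*pi}^{2*pi} (2*s + 4) sin(2*s) ds = (-2*pi - 2) - (-2 + 2*pi) = -4*pi.
Hence b_4 = (1/(2*pi))·(-4*pi) = -2.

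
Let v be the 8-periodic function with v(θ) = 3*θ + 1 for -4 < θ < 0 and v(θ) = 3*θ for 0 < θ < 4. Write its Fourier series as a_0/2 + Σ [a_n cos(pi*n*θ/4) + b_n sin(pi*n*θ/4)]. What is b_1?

22/pi

b_1 = 1/4 ∫_{-4}^{4} v(θ) sin(pi*θ/4) dθ.
Split the integral at the breakpoints.
Integrating by parts (boundary term plus one more integral), an antiderivative of (3*θ + 1) sin(pi*θ/4) is -12*θ*cos(pi*θ/4)/pi + 48*sin(pi*θ/4)/pi**2 - 4*cos(pi*θ/4)/pi; evaluating from -4 to 0: ∫_{-4}^{0} (3*θ + 1) sin(pi*θ/4) dθ = (-4/pi) - (-44/pi) = 40/pi.
Integrating by parts (boundary term plus one more integral), an antiderivative of (3*θ) sin(pi*θ/4) is -12*θ*cos(pi*θ/4)/pi + 48*sin(pi*θ/4)/pi**2; evaluating from 0 to 4: ∫_{0}^{4} (3*θ) sin(pi*θ/4) dθ = (48/pi) - (0) = 48/pi.
Summing the pieces and multiplying by (1/4) gives b_1 = 22/pi.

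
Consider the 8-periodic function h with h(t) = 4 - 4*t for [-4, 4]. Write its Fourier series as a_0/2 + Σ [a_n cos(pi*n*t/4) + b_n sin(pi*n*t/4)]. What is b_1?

-32/pi

b_1 = 1/4 ∫_{-4}^{4} h(t) sin(pi*t/4) dt.
Integrating by parts (boundary term plus one more integral), an antiderivative of (4 - 4*t) sin(pi*t/4) is 16*t*cos(pi*t/4)/pi - 64*sin(pi*t/4)/pi**2 - 16*cos(pi*t/4)/pi; evaluating from -4 to 4: ∫_{-4}^{4} (4 - 4*t) sin(pi*t/4) dt = (-48/pi) - (80/pi) = -128/pi.
Hence b_1 = (1/4)·(-128/pi) = -32/pi.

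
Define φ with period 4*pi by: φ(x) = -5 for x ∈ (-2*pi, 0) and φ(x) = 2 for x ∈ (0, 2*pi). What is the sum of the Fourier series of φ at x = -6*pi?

x = -6*pi differs from x = -2*pi by -1 full period(s), and the series is 4*pi-periodic.
At x = -2*pi the one-sided limits are φ(-2*pi^-) = 2 and φ(-2*pi^+) = -5.
By Dirichlet's theorem the series converges to their average, [(2) + (-5)]/2 = -3/2.

-3/2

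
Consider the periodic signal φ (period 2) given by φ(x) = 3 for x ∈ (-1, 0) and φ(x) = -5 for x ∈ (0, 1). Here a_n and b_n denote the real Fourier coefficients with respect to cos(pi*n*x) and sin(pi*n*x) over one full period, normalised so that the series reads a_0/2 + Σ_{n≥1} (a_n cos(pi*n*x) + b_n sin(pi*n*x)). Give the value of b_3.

b_3 = ∫_{-1}^{1} φ(x) sin(3*pi*x) dx.
Split the integral at the breakpoints.
Directly, an antiderivative of (3) sin(3*pi*x) is -cos(3*pi*x)/pi; evaluating from -1 to 0: ∫_{-1}^{0} (3) sin(3*pi*x) dx = (-1/pi) - (1/pi) = -2/pi.
Directly, an antiderivative of (-5) sin(3*pi*x) is 5*cos(3*pi*x)/(3*pi); evaluating from 0 to 1: ∫_{0}^{1} (-5) sin(3*pi*x) dx = (-5/(3*pi)) - (5/(3*pi)) = -10/(3*pi).
Summing the pieces gives b_3 = -16/(3*pi).

-16/(3*pi)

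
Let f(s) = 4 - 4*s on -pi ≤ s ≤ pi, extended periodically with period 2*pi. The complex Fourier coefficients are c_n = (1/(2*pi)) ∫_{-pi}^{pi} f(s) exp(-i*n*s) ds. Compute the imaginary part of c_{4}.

Since f is real-valued, Im(c_{4}) = -(1/(2*pi)) ∫_{-pi}^{pi} f(s) sin(4*s) ds = -b_{4}/2.
Integrating by parts (boundary term plus one more integral), an antiderivative of (4 - 4*s) sin(4*s) is s*cos(4*s) - sin(4*s)/4 - cos(4*s); evaluating from -pi to pi: ∫_{-pi}^{pi} (4 - 4*s) sin(4*s) ds = (-1 + pi) - (-pi - 1) = 2*pi.
Hence Im(c_{4}) = (-1/(2*pi))·(2*pi) = -1.

-1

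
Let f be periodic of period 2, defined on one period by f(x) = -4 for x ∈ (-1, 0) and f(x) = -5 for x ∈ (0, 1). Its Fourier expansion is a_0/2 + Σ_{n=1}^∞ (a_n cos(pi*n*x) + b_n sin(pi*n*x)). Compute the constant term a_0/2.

-9/2

a_0 = ∫_{-1}^{1} f(x) dx = -9.
So the constant term a_0/2 = -9/2.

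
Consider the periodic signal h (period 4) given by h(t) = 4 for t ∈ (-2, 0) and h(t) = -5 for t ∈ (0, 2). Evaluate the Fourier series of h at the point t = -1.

h is continuous at t = -1 with value 4, so the series converges to 4 there.

4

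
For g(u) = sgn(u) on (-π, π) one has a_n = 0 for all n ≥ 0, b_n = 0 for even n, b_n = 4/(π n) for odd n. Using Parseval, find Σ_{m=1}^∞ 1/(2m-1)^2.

Parseval: Σ b_n^2 = (1/π) ∫_{-π}^{π} g(u)^2 du = 2.
Only odd n contribute, with b_n^2 = 16/(π^2 n^2), so Σ_{m≥1} 1/(2m-1)^2 = π^2·(2)/16 = pi**2/8.

pi**2/8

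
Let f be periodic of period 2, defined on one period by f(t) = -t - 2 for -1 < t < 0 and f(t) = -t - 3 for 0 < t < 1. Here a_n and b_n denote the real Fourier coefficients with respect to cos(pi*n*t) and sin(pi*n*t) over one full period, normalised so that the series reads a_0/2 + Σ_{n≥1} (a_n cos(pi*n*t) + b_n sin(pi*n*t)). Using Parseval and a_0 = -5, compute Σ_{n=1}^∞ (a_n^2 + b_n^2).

13/6

Parseval: a_0^2/2 + Σ_{n≥1} (a_n^2+b_n^2) = ∫_{-1}^{1} f(t)^2 dt = 44/3.
Subtract a_0^2/2 = 25/2: Σ (a_n^2+b_n^2) = 13/6.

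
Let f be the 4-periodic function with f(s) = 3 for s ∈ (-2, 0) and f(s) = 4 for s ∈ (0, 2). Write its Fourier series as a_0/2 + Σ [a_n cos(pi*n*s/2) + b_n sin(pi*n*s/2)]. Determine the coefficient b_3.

b_3 = 1/2 ∫_{-2}^{2} f(s) sin(3*pi*s/2) ds.
Split the integral at the breakpoints.
Directly, an antiderivative of (3) sin(3*pi*s/2) is -2*cos(3*pi*s/2)/pi; evaluating from -2 to 0: ∫_{-2}^{0} (3) sin(3*pi*s/2) ds = (-2/pi) - (2/pi) = -4/pi.
Directly, an antiderivative of (4) sin(3*pi*s/2) is -8*cos(3*pi*s/2)/(3*pi); evaluating from 0 to 2: ∫_{0}^{2} (4) sin(3*pi*s/2) ds = (8/(3*pi)) - (-8/(3*pi)) = 16/(3*pi).
Summing the pieces and multiplying by (1/2) gives b_3 = 2/(3*pi).

2/(3*pi)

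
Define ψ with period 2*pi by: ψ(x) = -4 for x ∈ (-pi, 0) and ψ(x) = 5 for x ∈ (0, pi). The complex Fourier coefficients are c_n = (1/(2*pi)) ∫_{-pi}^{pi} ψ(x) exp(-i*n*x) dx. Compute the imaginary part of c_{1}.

Since ψ is real-valued, Im(c_{1}) = -(1/(2*pi)) ∫_{-pi}^{pi} ψ(x) sin(x) dx = -b_{1}/2.
Split the integral at the breakpoints.
Directly, an antiderivative of (-4) sin(x) is 4*cos(x); evaluating from -pi to 0: ∫_{-pi}^{0} (-4) sin(x) dx = (4) - (-4) = 8.
Directly, an antiderivative of (5) sin(x) is -5*cos(x); evaluating from 0 to pi: ∫_{0}^{pi} (5) sin(x) dx = (5) - (-5) = 10.
So ∫_{-pi}^{pi} ψ(x) sin(x) dx = 18.
Hence Im(c_{1}) = (-1/(2*pi))·(18) = -9/pi.

-9/pi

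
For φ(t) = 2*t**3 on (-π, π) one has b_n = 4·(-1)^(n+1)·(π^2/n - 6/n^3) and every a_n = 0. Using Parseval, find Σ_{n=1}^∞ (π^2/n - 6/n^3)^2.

Parseval: Σ b_n^2 = (1/π) ∫_{-π}^{π} φ(t)^2 dt = 8*pi**6/7.
b_n^2 = 16·(π^2/n - 6/n^3)^2, so the sum equals (8*pi**6/7)/16 = pi**6/14.

pi**6/14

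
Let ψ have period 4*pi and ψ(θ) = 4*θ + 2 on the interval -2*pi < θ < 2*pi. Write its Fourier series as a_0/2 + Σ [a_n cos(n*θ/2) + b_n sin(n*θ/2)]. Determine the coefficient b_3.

b_3 = (1/(2*pi)) ∫_{-2*pi}^{2*pi} ψ(θ) sin(3*θ/2) dθ.
Integrating by parts (boundary term plus one more integral), an antiderivative of (4*θ + 2) sin(3*θ/2) is -8*θ*cos(3*θ/2)/3 + 16*sin(3*θ/2)/9 - 4*cos(3*θ/2)/3; evaluating from -2*pi to 2*pi: ∫_{-2*pi}^{2*pi} (4*θ + 2) sin(3*θ/2) dθ = (4/3 + 16*pi/3) - (4/3 - 16*pi/3) = 32*pi/3.
Hence b_3 = (1/(2*pi))·(32*pi/3) = 16/3.

16/3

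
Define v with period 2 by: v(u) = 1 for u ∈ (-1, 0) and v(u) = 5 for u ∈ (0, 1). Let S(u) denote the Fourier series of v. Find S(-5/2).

1

u = -5/2 differs from u = -1/2 by -1 full period(s), and the series is 2-periodic.
v is continuous at u = -1/2 with value 1, so the series converges to 1 there.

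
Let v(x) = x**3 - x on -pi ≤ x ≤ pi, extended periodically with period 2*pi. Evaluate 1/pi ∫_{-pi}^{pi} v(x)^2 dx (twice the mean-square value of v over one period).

1/pi ∫_{-pi}^{pi} v(x)^2 dx = 1/pi · (2*pi**3*(-42*pi**2 + 35 + 15*pi**4)/105) = 2*pi**2*(-42*pi**2 + 35 + 15*pi**4)/105.

2*pi**2*(-42*pi**2 + 35 + 15*pi**4)/105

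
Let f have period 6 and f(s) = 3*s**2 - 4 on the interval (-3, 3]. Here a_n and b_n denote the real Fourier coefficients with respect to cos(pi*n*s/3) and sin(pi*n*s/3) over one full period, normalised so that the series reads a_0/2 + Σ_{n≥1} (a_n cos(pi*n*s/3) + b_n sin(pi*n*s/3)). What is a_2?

27/pi**2

a_2 = 1/3 ∫_{-3}^{3} f(s) cos(2*pi*s/3) ds.
f is even and cos(2*pi*s/3) is even, so the integrand is even and a_2 = 2/3 ∫_0^{3} f(s) cos(2*pi*s/3) ds.
Integrating by parts twice (tabular method), an antiderivative of (3*s**2 - 4) cos(2*pi*s/3) is 9*s**2*sin(2*pi*s/3)/(2*pi) + 27*s*cos(2*pi*s/3)/(2*pi**2) - 6*sin(2*pi*s/3)/pi - 81*sin(2*pi*s/3)/(4*pi**3); evaluating from 0 to 3: ∫_{0}^{3} (3*s**2 - 4) cos(2*pi*s/3) ds = (81/(2*pi**2)) - (0) = 81/(2*pi**2).
Hence a_2 = (2/3)·(81/(2*pi**2)) = 27/pi**2.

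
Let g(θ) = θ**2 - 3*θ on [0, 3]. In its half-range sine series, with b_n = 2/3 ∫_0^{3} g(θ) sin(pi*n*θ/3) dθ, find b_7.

b_7 = 2/3 ∫_0^{3} (θ**2 - 3*θ) sin(7*pi*θ/3) dθ.
Integrating by parts twice (tabular method), an antiderivative of (θ**2 - 3*θ) sin(7*pi*θ/3) is -3*θ**2*cos(7*pi*θ/3)/(7*pi) + 18*θ*sin(7*pi*θ/3)/(49*pi**2) + 9*θ*cos(7*pi*θ/3)/(7*pi) - 27*sin(7*pi*θ/3)/(49*pi**2) + 54*cos(7*pi*θ/3)/(343*pi**3); evaluating from 0 to 3: ∫_{0}^{3} (θ**2 - 3*θ) sin(7*pi*θ/3) dθ = (-54/(343*pi**3)) - (54/(343*pi**3)) = -108/(343*pi**3).
Hence b_7 = (2/3)·(-108/(343*pi**3)) = -72/(343*pi**3).

-72/(343*pi**3)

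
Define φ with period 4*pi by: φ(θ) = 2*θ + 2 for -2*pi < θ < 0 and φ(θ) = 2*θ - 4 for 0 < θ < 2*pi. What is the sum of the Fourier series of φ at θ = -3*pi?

-4 + 2*pi

θ = -3*pi differs from θ = pi by -1 full period(s), and the series is 4*pi-periodic.
φ is continuous at θ = pi with value -4 + 2*pi, so the series converges to -4 + 2*pi there.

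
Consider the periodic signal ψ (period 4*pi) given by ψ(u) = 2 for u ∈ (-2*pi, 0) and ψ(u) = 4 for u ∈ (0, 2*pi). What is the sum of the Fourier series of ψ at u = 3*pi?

2

u = 3*pi differs from u = -pi by 1 full period(s), and the series is 4*pi-periodic.
ψ is continuous at u = -pi with value 2, so the series converges to 2 there.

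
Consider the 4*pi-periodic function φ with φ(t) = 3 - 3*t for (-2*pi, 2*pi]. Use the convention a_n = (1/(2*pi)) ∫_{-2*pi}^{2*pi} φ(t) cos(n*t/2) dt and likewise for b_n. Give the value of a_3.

0

a_3 = (1/(2*pi)) ∫_{-2*pi}^{2*pi} φ(t) cos(3*t/2) dt.
Integrating by parts (boundary term plus one more integral), an antiderivative of (3 - 3*t) cos(3*t/2) is -2*t*sin(3*t/2) + 2*sin(3*t/2) - 4*cos(3*t/2)/3; evaluating from -2*pi to 2*pi: ∫_{-2*pi}^{2*pi} (3 - 3*t) cos(3*t/2) dt = (4/3) - (4/3) = 0.
Hence a_3 = (1/(2*pi))·(0) = 0.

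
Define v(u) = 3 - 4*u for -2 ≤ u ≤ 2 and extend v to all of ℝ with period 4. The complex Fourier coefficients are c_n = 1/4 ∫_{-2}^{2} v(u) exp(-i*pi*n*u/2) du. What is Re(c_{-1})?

Since v is real-valued, Re(c_{-1}) = 1/4 ∫_{-2}^{2} v(u) cos(-pi*u/2) du = a_{1}/2.
Integrating by parts (boundary term plus one more integral), an antiderivative of (3 - 4*u) cos(-pi*u/2) is -8*u*sin(pi*u/2)/pi + 6*sin(pi*u/2)/pi - 16*cos(pi*u/2)/pi**2; evaluating from -2 to 2: ∫_{-2}^{2} (3 - 4*u) cos(-pi*u/2) du = (16/pi**2) - (16/pi**2) = 0.
Hence Re(c_{-1}) = (1/4)·(0) = 0.

0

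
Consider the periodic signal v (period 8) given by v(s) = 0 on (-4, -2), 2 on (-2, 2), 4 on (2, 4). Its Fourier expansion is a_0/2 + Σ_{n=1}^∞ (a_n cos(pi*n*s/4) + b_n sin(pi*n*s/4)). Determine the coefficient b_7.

b_7 = 1/4 ∫_{-4}^{4} v(s) sin(7*pi*s/4) ds.
Split the integral at the breakpoints.
∫_{-4}^{-2} (0) sin(7*pi*s/4) ds = 0.
Directly, an antiderivative of (2) sin(7*pi*s/4) is -8*cos(7*pi*s/4)/(7*pi); evaluating from -2 to 2: ∫_{-2}^{2} (2) sin(7*pi*s/4) ds = (0) - (0) = 0.
Directly, an antiderivative of (4) sin(7*pi*s/4) is -16*cos(7*pi*s/4)/(7*pi); evaluating from 2 to 4: ∫_{2}^{4} (4) sin(7*pi*s/4) ds = (16/(7*pi)) - (0) = 16/(7*pi).
Summing the pieces and multiplying by (1/4) gives b_7 = 4/(7*pi).

4/(7*pi)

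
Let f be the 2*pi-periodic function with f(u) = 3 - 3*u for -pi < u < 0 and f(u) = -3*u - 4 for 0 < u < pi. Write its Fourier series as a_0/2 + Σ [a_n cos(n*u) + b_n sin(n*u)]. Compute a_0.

a_0 = 1/pi ∫_{-pi}^{pi} f(u) du = 1/pi · (-pi) = -1.

-1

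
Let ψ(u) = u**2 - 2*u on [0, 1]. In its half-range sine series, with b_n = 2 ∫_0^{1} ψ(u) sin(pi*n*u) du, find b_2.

1/pi

b_2 = 2 ∫_0^{1} (u**2 - 2*u) sin(2*pi*u) du.
Integrating by parts twice (tabular method), an antiderivative of (u**2 - 2*u) sin(2*pi*u) is -u**2*cos(2*pi*u)/(2*pi) + u*sin(2*pi*u)/(2*pi**2) + u*cos(2*pi*u)/pi - sin(2*pi*u)/(2*pi**2) + cos(2*pi*u)/(4*pi**3); evaluating from 0 to 1: ∫_{0}^{1} (u**2 - 2*u) sin(2*pi*u) du = ((1 + 2*pi**2)/(4*pi**3)) - (1/(4*pi**3)) = 1/(2*pi).
Hence b_2 = 2·(1/(2*pi)) = 1/pi.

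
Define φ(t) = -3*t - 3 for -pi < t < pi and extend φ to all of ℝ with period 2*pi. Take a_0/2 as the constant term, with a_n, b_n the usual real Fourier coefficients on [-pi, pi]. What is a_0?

a_0 = 1/pi ∫_{-pi}^{pi} φ(t) dt = 1/pi · (-6*pi) = -6.

-6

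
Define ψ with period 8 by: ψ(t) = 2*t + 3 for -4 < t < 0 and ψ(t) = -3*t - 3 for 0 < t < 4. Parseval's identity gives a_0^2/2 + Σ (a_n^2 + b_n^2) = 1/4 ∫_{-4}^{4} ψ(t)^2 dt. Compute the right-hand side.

1/4 ∫_{-4}^{4} ψ(t)^2 dt = 1/4 · (1192/3) = 298/3.

298/3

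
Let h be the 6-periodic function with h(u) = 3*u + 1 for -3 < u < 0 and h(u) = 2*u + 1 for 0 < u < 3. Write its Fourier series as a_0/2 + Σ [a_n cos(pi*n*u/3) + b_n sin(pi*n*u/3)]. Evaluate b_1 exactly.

15/pi

b_1 = 1/3 ∫_{-3}^{3} h(u) sin(pi*u/3) du.
Split the integral at the breakpoints.
Integrating by parts (boundary term plus one more integral), an antiderivative of (3*u + 1) sin(pi*u/3) is -9*u*cos(pi*u/3)/pi + 27*sin(pi*u/3)/pi**2 - 3*cos(pi*u/3)/pi; evaluating from -3 to 0: ∫_{-3}^{0} (3*u + 1) sin(pi*u/3) du = (-3/pi) - (-24/pi) = 21/pi.
Integrating by parts (boundary term plus one more integral), an antiderivative of (2*u + 1) sin(pi*u/3) is -6*u*cos(pi*u/3)/pi + 18*sin(pi*u/3)/pi**2 - 3*cos(pi*u/3)/pi; evaluating from 0 to 3: ∫_{0}^{3} (2*u + 1) sin(pi*u/3) du = (21/pi) - (-3/pi) = 24/pi.
Summing the pieces and multiplying by (1/3) gives b_1 = 15/pi.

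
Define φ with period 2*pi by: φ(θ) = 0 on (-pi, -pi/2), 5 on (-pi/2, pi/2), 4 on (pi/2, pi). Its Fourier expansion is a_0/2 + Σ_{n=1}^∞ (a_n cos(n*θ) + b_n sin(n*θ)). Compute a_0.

a_0 = 1/pi ∫_{-pi}^{pi} φ(θ) dθ = 1/pi · (7*pi) = 7.

7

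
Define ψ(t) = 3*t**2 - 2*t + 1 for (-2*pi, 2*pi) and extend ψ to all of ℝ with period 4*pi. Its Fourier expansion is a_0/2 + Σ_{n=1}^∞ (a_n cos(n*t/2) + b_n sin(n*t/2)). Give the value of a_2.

12

a_2 = (1/(2*pi)) ∫_{-2*pi}^{2*pi} ψ(t) cos(t) dt.
Integrating by parts twice (tabular method), an antiderivative of (3*t**2 - 2*t + 1) cos(t) is 3*t**2*sin(t) - 2*t*sin(t) + 6*t*cos(t) - 5*sin(t) - 2*cos(t); evaluating from -2*pi to 2*pi: ∫_{-2*pi}^{2*pi} (3*t**2 - 2*t + 1) cos(t) dt = (-2 + 12*pi) - (-12*pi - 2) = 24*pi.
Hence a_2 = (1/(2*pi))·(24*pi) = 12.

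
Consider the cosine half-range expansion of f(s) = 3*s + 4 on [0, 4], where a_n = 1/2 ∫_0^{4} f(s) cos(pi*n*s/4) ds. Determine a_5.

-48/(25*pi**2)

a_5 = 1/2 ∫_0^{4} (3*s + 4) cos(5*pi*s/4) ds.
Integrating by parts (boundary term plus one more integral), an antiderivative of (3*s + 4) cos(5*pi*s/4) is 12*s*sin(5*pi*s/4)/(5*pi) + 16*sin(5*pi*s/4)/(5*pi) + 48*cos(5*pi*s/4)/(25*pi**2); evaluating from 0 to 4: ∫_{0}^{4} (3*s + 4) cos(5*pi*s/4) ds = (-48/(25*pi**2)) - (48/(25*pi**2)) = -96/(25*pi**2).
Hence a_5 = (1/2)·(-96/(25*pi**2)) = -48/(25*pi**2).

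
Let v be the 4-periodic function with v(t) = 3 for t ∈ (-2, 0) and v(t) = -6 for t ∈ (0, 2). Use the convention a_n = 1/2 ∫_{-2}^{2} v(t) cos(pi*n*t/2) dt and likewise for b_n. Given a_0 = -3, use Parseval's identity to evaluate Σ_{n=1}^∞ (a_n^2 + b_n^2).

Parseval: a_0^2/2 + Σ_{n≥1} (a_n^2+b_n^2) = 1/2 ∫_{-2}^{2} v(t)^2 dt = 45.
Subtract a_0^2/2 = 9/2: Σ (a_n^2+b_n^2) = 81/2.

81/2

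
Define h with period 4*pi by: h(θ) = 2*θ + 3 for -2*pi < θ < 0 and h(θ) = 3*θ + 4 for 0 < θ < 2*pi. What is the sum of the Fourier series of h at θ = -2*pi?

pi + 7/2

At θ = -2*pi the one-sided limits are h(-2*pi^-) = 4 + 6*pi and h(-2*pi^+) = 3 - 4*pi.
By Dirichlet's theorem the series converges to their average, [(4 + 6*pi) + (3 - 4*pi)]/2 = pi + 7/2.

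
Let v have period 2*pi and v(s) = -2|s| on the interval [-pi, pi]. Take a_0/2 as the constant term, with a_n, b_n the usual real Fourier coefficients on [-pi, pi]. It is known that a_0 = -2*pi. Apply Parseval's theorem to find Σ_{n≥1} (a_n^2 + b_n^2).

Parseval: a_0^2/2 + Σ_{n≥1} (a_n^2+b_n^2) = 1/pi ∫_{-pi}^{pi} v(s)^2 ds = 8*pi**2/3.
Subtract a_0^2/2 = 2*pi**2: Σ (a_n^2+b_n^2) = 2*pi**2/3.

2*pi**2/3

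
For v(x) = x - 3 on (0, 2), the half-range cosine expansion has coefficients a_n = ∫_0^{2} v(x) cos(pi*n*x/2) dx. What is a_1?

-8/pi**2

a_1 = ∫_0^{2} (x - 3) cos(pi*x/2) dx.
Integrating by parts (boundary term plus one more integral), an antiderivative of (x - 3) cos(pi*x/2) is 2*x*sin(pi*x/2)/pi - 6*sin(pi*x/2)/pi + 4*cos(pi*x/2)/pi**2; evaluating from 0 to 2: ∫_{0}^{2} (x - 3) cos(pi*x/2) dx = (-4/pi**2) - (4/pi**2) = -8/pi**2.
Hence a_1 = -8/pi**2.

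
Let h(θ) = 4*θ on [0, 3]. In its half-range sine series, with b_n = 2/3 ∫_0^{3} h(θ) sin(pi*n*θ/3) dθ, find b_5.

24/(5*pi)

b_5 = 2/3 ∫_0^{3} (4*θ) sin(5*pi*θ/3) dθ.
Integrating by parts (boundary term plus one more integral), an antiderivative of (4*θ) sin(5*pi*θ/3) is -12*θ*cos(5*pi*θ/3)/(5*pi) + 36*sin(5*pi*θ/3)/(25*pi**2); evaluating from 0 to 3: ∫_{0}^{3} (4*θ) sin(5*pi*θ/3) dθ = (36/(5*pi)) - (0) = 36/(5*pi).
Hence b_5 = (2/3)·(36/(5*pi)) = 24/(5*pi).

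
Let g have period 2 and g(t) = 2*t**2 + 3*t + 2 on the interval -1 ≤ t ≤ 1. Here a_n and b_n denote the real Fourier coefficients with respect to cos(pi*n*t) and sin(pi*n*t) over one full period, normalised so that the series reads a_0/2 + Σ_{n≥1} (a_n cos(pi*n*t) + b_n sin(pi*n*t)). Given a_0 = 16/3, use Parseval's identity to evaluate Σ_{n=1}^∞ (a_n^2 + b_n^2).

302/45

Parseval: a_0^2/2 + Σ_{n≥1} (a_n^2+b_n^2) = ∫_{-1}^{1} g(t)^2 dt = 314/15.
Subtract a_0^2/2 = 128/9: Σ (a_n^2+b_n^2) = 302/45.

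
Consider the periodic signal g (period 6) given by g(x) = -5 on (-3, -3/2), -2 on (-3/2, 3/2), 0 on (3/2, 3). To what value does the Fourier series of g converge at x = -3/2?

-7/2

At x = -3/2 the one-sided limits are g(-3/2^-) = -5 and g(-3/2^+) = -2.
By Dirichlet's theorem the series converges to their average, [(-5) + (-2)]/2 = -7/2.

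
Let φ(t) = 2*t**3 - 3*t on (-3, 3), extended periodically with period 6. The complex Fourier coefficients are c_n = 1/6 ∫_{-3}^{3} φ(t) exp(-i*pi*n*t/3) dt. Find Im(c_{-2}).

Since φ is real-valued, Im(c_{-2}) = -1/6 ∫_{-3}^{3} φ(t) sin(-2*pi*t/3) dt = b_{2}/2.
φ is odd and sin(-2*pi*t/3) is odd, so the integrand is even: ∫_{-3}^{3} φ(t) sin(-2*pi*t/3) dt = 2∫_0^{3} φ(t) sin(-2*pi*t/3) dt.
Integrating by parts three times (tabular method), an antiderivative of (2*t**3 - 3*t) sin(-2*pi*t/3) is 3*t**3*cos(2*pi*t/3)/pi - 27*t**2*sin(2*pi*t/3)/(2*pi**2) - 9*t*cos(2*pi*t/3)/(2*pi) - 81*t*cos(2*pi*t/3)/(2*pi**3) + 243*sin(2*pi*t/3)/(4*pi**4) + 27*sin(2*pi*t/3)/(4*pi**2); evaluating from 0 to 3: ∫_{0}^{3} (2*t**3 - 3*t) sin(-2*pi*t/3) dt = (27*(-9 + 5*pi**2)/(2*pi**3)) - (0) = 27*(-9 + 5*pi**2)/(2*pi**3).
So ∫_{-3}^{3} φ(t) sin(-2*pi*t/3) dt = -243/pi**3 + 135/pi.
Hence Im(c_{-2}) = (-1/6)·(-243/pi**3 + 135/pi) = 9*(9 - 5*pi**2)/(2*pi**3).

9*(9 - 5*pi**2)/(2*pi**3)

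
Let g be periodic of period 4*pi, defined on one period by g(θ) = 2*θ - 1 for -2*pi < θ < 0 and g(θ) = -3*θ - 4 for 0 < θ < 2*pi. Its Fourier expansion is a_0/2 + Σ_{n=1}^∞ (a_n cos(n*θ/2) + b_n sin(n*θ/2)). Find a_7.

a_7 = (1/(2*pi)) ∫_{-2*pi}^{2*pi} g(θ) cos(7*θ/2) dθ.
Split the integral at the breakpoints.
Integrating by parts (boundary term plus one more integral), an antiderivative of (2*θ - 1) cos(7*θ/2) is 4*θ*sin(7*θ/2)/7 - 2*sin(7*θ/2)/7 + 8*cos(7*θ/2)/49; evaluating from -2*pi to 0: ∫_{-2*pi}^{0} (2*θ - 1) cos(7*θ/2) dθ = (8/49) - (-8/49) = 16/49.
Integrating by parts (boundary term plus one more integral), an antiderivative of (-3*θ - 4) cos(7*θ/2) is -6*θ*sin(7*θ/2)/7 - 8*sin(7*θ/2)/7 - 12*cos(7*θ/2)/49; evaluating from 0 to 2*pi: ∫_{0}^{2*pi} (-3*θ - 4) cos(7*θ/2) dθ = (12/49) - (-12/49) = 24/49.
Summing the pieces and multiplying by (1/(2*pi)) gives a_7 = 20/(49*pi).

20/(49*pi)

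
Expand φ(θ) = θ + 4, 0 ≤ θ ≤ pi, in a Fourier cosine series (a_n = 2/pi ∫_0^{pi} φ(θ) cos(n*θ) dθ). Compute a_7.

-4/(49*pi)

a_7 = 2/pi ∫_0^{pi} (θ + 4) cos(7*θ) dθ.
Integrating by parts (boundary term plus one more integral), an antiderivative of (θ + 4) cos(7*θ) is θ*sin(7*θ)/7 + 4*sin(7*θ)/7 + cos(7*θ)/49; evaluating from 0 to pi: ∫_{0}^{pi} (θ + 4) cos(7*θ) dθ = (-1/49) - (1/49) = -2/49.
Hence a_7 = (2/pi)·(-2/49) = -4/(49*pi).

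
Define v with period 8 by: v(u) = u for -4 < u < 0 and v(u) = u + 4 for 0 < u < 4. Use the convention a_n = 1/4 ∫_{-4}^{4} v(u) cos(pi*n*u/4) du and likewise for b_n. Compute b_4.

-2/pi

b_4 = 1/4 ∫_{-4}^{4} v(u) sin(pi*u) du.
Split the integral at the breakpoints.
Integrating by parts (boundary term plus one more integral), an antiderivative of (u) sin(pi*u) is -u*cos(pi*u)/pi + sin(pi*u)/pi**2; evaluating from -4 to 0: ∫_{-4}^{0} (u) sin(pi*u) du = (0) - (4/pi) = -4/pi.
Integrating by parts (boundary term plus one more integral), an antiderivative of (u + 4) sin(pi*u) is -u*cos(pi*u)/pi + sin(pi*u)/pi**2 - 4*cos(pi*u)/pi; evaluating from 0 to 4: ∫_{0}^{4} (u + 4) sin(pi*u) du = (-8/pi) - (-4/pi) = -4/pi.
Summing the pieces and multiplying by (1/4) gives b_4 = -2/pi.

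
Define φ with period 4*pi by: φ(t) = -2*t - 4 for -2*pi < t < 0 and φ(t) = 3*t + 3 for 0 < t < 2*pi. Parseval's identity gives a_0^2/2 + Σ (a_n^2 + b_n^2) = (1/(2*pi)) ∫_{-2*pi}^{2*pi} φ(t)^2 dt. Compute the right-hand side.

(1/(2*pi)) ∫_{-2*pi}^{2*pi} φ(t)^2 dt = (1/(2*pi)) · (2*pi*(6*pi + 75 + 52*pi**2)/3) = 2*pi + 25 + 52*pi**2/3.

2*pi + 25 + 52*pi**2/3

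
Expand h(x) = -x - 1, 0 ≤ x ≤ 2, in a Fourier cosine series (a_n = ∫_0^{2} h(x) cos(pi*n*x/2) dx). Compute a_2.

a_2 = ∫_0^{2} (-x - 1) cos(pi*x) dx.
Integrating by parts (boundary term plus one more integral), an antiderivative of (-x - 1) cos(pi*x) is -x*sin(pi*x)/pi - sin(pi*x)/pi - cos(pi*x)/pi**2; evaluating from 0 to 2: ∫_{0}^{2} (-x - 1) cos(pi*x) dx = (-1/pi**2) - (-1/pi**2) = 0.
Hence a_2 = 0.

0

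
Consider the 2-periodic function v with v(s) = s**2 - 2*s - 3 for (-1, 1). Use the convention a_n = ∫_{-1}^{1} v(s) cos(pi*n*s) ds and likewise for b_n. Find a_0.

-16/3

a_0 = ∫_{-1}^{1} v(s) ds = -16/3.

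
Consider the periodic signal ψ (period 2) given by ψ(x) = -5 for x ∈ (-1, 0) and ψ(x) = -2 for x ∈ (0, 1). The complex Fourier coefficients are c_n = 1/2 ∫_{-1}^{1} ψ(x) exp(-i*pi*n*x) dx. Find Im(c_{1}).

-3/pi

Since ψ is real-valued, Im(c_{1}) = -1/2 ∫_{-1}^{1} ψ(x) sin(pi*x) dx = -b_{1}/2.
Split the integral at the breakpoints.
Directly, an antiderivative of (-5) sin(pi*x) is 5*cos(pi*x)/pi; evaluating from -1 to 0: ∫_{-1}^{0} (-5) sin(pi*x) dx = (5/pi) - (-5/pi) = 10/pi.
Directly, an antiderivative of (-2) sin(pi*x) is 2*cos(pi*x)/pi; evaluating from 0 to 1: ∫_{0}^{1} (-2) sin(pi*x) dx = (-2/pi) - (2/pi) = -4/pi.
So ∫_{-1}^{1} ψ(x) sin(pi*x) dx = 6/pi.
Hence Im(c_{1}) = (-1/2)·(6/pi) = -3/pi.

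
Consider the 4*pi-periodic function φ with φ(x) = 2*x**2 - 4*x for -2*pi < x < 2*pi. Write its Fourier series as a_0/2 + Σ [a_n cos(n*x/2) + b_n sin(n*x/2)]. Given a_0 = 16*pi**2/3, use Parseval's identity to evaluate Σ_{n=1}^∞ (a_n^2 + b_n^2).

Parseval: a_0^2/2 + Σ_{n≥1} (a_n^2+b_n^2) = (1/(2*pi)) ∫_{-2*pi}^{2*pi} φ(x)^2 dx = 128*pi**2*(5 + 3*pi**2)/15.
Subtract a_0^2/2 = 128*pi**4/9: Σ (a_n^2+b_n^2) = 128*pi**2*(15 + 4*pi**2)/45.

128*pi**2*(15 + 4*pi**2)/45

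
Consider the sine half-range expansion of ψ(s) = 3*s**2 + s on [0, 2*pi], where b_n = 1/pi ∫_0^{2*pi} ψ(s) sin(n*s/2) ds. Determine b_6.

b_6 = 1/pi ∫_0^{2*pi} (3*s**2 + s) sin(3*s) ds.
Integrating by parts twice (tabular method), an antiderivative of (3*s**2 + s) sin(3*s) is -s**2*cos(3*s) + 2*s*sin(3*s)/3 - s*cos(3*s)/3 + sin(3*s)/9 + 2*cos(3*s)/9; evaluating from 0 to 2*pi: ∫_{0}^{2*pi} (3*s**2 + s) sin(3*s) ds = (-4*pi**2 - 2*pi/3 + 2/9) - (2/9) = -2*pi*(1 + 6*pi)/3.
Hence b_6 = (1/pi)·(-2*pi*(1 + 6*pi)/3) = -4*pi - 2/3.

-4*pi - 2/3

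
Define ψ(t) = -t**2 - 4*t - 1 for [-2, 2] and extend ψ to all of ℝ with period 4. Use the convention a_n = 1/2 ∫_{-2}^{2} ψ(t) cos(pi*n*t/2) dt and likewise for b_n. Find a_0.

-14/3

a_0 = 1/2 ∫_{-2}^{2} ψ(t) dt = 1/2 · (-28/3) = -14/3.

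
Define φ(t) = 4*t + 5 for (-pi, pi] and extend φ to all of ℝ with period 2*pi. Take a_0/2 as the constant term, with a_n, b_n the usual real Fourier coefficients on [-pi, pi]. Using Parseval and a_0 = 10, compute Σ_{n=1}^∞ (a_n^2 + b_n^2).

Parseval: a_0^2/2 + Σ_{n≥1} (a_n^2+b_n^2) = 1/pi ∫_{-pi}^{pi} φ(t)^2 dt = 50 + 32*pi**2/3.
Subtract a_0^2/2 = 50: Σ (a_n^2+b_n^2) = 32*pi**2/3.

32*pi**2/3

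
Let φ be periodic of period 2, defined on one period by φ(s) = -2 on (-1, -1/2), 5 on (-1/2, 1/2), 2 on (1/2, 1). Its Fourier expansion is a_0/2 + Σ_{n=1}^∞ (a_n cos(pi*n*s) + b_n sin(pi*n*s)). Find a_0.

a_0 = ∫_{-1}^{1} φ(s) ds = 5.

5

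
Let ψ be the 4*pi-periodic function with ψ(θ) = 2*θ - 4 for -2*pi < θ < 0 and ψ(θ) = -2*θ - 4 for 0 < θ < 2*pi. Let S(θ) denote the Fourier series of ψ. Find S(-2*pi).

-4*pi - 4

ψ is continuous at θ = -2*pi with value -4*pi - 4, so the series converges to -4*pi - 4 there.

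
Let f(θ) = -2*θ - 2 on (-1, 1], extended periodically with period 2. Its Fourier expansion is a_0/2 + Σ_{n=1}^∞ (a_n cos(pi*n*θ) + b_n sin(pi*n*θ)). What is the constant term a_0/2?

-2

a_0 = ∫_{-1}^{1} f(θ) dθ = -4.
So the constant term a_0/2 = -2.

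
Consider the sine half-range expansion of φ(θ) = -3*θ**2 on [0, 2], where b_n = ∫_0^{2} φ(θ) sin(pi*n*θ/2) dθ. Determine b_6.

4/pi

b_6 = ∫_0^{2} (-3*θ**2) sin(3*pi*θ) dθ.
Integrating by parts twice (tabular method), an antiderivative of (-3*θ**2) sin(3*pi*θ) is θ**2*cos(3*pi*θ)/pi - 2*θ*sin(3*pi*θ)/(3*pi**2) - 2*cos(3*pi*θ)/(9*pi**3); evaluating from 0 to 2: ∫_{0}^{2} (-3*θ**2) sin(3*pi*θ) dθ = (-2/(9*pi**3) + 4/pi) - (-2/(9*pi**3)) = 4/pi.
Hence b_6 = 4/pi.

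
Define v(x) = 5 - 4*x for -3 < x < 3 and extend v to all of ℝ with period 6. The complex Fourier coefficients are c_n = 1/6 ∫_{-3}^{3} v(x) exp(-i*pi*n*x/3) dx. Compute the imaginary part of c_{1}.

12/pi

Since v is real-valued, Im(c_{1}) = -1/6 ∫_{-3}^{3} v(x) sin(pi*x/3) dx = -b_{1}/2.
Integrating by parts (boundary term plus one more integral), an antiderivative of (5 - 4*x) sin(pi*x/3) is 12*x*cos(pi*x/3)/pi - 36*sin(pi*x/3)/pi**2 - 15*cos(pi*x/3)/pi; evaluating from -3 to 3: ∫_{-3}^{3} (5 - 4*x) sin(pi*x/3) dx = (-21/pi) - (51/pi) = -72/pi.
Hence Im(c_{1}) = (-1/6)·(-72/pi) = 12/pi.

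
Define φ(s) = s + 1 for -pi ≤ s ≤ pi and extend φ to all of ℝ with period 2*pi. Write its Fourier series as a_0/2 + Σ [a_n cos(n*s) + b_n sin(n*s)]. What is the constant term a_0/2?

a_0 = 1/pi ∫_{-pi}^{pi} φ(s) ds = 1/pi · (2*pi) = 2.
So the constant term a_0/2 = 1.

1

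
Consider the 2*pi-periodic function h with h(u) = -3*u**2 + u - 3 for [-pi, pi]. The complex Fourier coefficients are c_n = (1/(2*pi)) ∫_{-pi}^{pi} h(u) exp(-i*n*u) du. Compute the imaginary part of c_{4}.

1/4

Since h is real-valued, Im(c_{4}) = -(1/(2*pi)) ∫_{-pi}^{pi} h(u) sin(4*u) du = -b_{4}/2.
Integrating by parts twice (tabular method), an antiderivative of (-3*u**2 + u - 3) sin(4*u) is 3*u**2*cos(4*u)/4 - 3*u*sin(4*u)/8 - u*cos(4*u)/4 + sin(4*u)/16 + 21*cos(4*u)/32; evaluating from -pi to pi: ∫_{-pi}^{pi} (-3*u**2 + u - 3) sin(4*u) du = (-pi/4 + 21/32 + 3*pi**2/4) - (21/32 + pi/4 + 3*pi**2/4) = -pi/2.
Hence Im(c_{4}) = (-1/(2*pi))·(-pi/2) = 1/4.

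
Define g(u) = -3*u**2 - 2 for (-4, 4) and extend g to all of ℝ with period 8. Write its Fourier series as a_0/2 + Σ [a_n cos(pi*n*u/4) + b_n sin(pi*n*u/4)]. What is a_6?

a_6 = 1/4 ∫_{-4}^{4} g(u) cos(3*pi*u/2) du.
g is even and cos(3*pi*u/2) is even, so the integrand is even and a_6 = 1/2 ∫_0^{4} g(u) cos(3*pi*u/2) du.
Integrating by parts twice (tabular method), an antiderivative of (-3*u**2 - 2) cos(3*pi*u/2) is -2*u**2*sin(3*pi*u/2)/pi - 8*u*cos(3*pi*u/2)/(3*pi**2) - 4*sin(3*pi*u/2)/(3*pi) + 16*sin(3*pi*u/2)/(9*pi**3); evaluating from 0 to 4: ∫_{0}^{4} (-3*u**2 - 2) cos(3*pi*u/2) du = (-32/(3*pi**2)) - (0) = -32/(3*pi**2).
Hence a_6 = (1/2)·(-32/(3*pi**2)) = -16/(3*pi**2).

-16/(3*pi**2)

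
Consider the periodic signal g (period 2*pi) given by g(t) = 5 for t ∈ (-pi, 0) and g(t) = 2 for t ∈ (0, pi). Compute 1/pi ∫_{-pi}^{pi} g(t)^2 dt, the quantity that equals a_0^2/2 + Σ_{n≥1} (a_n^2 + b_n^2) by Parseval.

29

1/pi ∫_{-pi}^{pi} g(t)^2 dt = 1/pi · (29*pi) = 29.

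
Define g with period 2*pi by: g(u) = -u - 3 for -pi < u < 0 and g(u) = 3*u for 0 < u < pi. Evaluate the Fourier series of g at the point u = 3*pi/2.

-3 + pi/2

u = 3*pi/2 differs from u = -pi/2 by 1 full period(s), and the series is 2*pi-periodic.
g is continuous at u = -pi/2 with value -3 + pi/2, so the series converges to -3 + pi/2 there.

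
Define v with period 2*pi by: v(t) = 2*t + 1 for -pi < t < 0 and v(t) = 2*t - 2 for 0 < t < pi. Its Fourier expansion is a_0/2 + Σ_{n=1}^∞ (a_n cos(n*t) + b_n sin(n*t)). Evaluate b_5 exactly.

b_5 = 1/pi ∫_{-pi}^{pi} v(t) sin(5*t) dt.
Split the integral at the breakpoints.
Integrating by parts (boundary term plus one more integral), an antiderivative of (2*t + 1) sin(5*t) is -2*t*cos(5*t)/5 + 2*sin(5*t)/25 - cos(5*t)/5; evaluating from -pi to 0: ∫_{-pi}^{0} (2*t + 1) sin(5*t) dt = (-1/5) - (1/5 - 2*pi/5) = -2/5 + 2*pi/5.
Integrating by parts (boundary term plus one more integral), an antiderivative of (2*t - 2) sin(5*t) is -2*t*cos(5*t)/5 + 2*sin(5*t)/25 + 2*cos(5*t)/5; evaluating from 0 to pi: ∫_{0}^{pi} (2*t - 2) sin(5*t) dt = (-2/5 + 2*pi/5) - (2/5) = -4/5 + 2*pi/5.
Summing the pieces and multiplying by (1/pi) gives b_5 = 2*(-3 + 2*pi)/(5*pi).

2*(-3 + 2*pi)/(5*pi)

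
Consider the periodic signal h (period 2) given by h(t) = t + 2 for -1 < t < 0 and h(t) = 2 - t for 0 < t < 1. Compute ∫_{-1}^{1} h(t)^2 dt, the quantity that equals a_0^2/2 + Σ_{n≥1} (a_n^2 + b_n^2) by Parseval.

∫_{-1}^{1} h(t)^2 dt = 14/3.

14/3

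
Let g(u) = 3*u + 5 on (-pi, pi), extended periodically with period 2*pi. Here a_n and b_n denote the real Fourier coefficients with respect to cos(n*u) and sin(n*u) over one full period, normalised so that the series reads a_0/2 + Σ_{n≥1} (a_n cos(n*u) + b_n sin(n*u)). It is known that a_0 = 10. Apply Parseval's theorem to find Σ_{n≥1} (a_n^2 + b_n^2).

6*pi**2

Parseval: a_0^2/2 + Σ_{n≥1} (a_n^2+b_n^2) = 1/pi ∫_{-pi}^{pi} g(u)^2 du = 50 + 6*pi**2.
Subtract a_0^2/2 = 50: Σ (a_n^2+b_n^2) = 6*pi**2.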